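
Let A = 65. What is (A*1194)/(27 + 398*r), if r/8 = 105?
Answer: 1990/8573 ≈ 0.23212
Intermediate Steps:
r = 840 (r = 8*105 = 840)
(A*1194)/(27 + 398*r) = (65*1194)/(27 + 398*840) = 77610/(27 + 334320) = 77610/334347 = 77610*(1/334347) = 1990/8573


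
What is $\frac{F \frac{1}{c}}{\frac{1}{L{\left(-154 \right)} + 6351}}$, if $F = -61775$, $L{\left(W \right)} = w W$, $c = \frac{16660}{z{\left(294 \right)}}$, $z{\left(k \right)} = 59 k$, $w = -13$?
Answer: $- \frac{18266632755}{34} \approx -5.3725 \cdot 10^{8}$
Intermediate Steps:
$c = \frac{170}{177}$ ($c = \frac{16660}{59 \cdot 294} = \frac{16660}{17346} = 16660 \cdot \frac{1}{17346} = \frac{170}{177} \approx 0.96045$)
$L{\left(W \right)} = - 13 W$
$\frac{F \frac{1}{c}}{\frac{1}{L{\left(-154 \right)} + 6351}} = \frac{\left(-61775\right) \frac{1}{\frac{170}{177}}}{\frac{1}{\left(-13\right) \left(-154\right) + 6351}} = \frac{\left(-61775\right) \frac{177}{170}}{\frac{1}{2002 + 6351}} = - \frac{2186835}{34 \cdot \frac{1}{8353}} = - \frac{2186835 \frac{1}{\frac{1}{8353}}}{34} = \left(- \frac{2186835}{34}\right) 8353 = - \frac{18266632755}{34}$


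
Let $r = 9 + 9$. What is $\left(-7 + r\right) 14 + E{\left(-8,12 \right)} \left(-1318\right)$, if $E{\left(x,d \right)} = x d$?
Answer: $126682$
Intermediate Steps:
$r = 18$
$E{\left(x,d \right)} = d x$
$\left(-7 + r\right) 14 + E{\left(-8,12 \right)} \left(-1318\right) = \left(-7 + 18\right) 14 + 12 \left(-8\right) \left(-1318\right) = 11 \cdot 14 - -126528 = 154 + 126528 = 126682$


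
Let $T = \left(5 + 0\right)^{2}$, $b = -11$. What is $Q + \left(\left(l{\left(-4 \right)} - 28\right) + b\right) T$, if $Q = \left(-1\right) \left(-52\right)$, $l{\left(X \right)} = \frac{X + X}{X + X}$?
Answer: $-898$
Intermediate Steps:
$l{\left(X \right)} = 1$ ($l{\left(X \right)} = \frac{2 X}{2 X} = 2 X \frac{1}{2 X} = 1$)
$T = 25$ ($T = 5^{2} = 25$)
$Q = 52$
$Q + \left(\left(l{\left(-4 \right)} - 28\right) + b\right) T = 52 + \left(\left(1 - 28\right) - 11\right) 25 = 52 + \left(-27 - 11\right) 25 = 52 - 950 = -898$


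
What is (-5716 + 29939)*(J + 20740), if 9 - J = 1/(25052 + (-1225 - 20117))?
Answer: 1864657205947/3710 ≈ 5.0260e+8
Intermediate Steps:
J = 33389/3710 (J = 9 - 1/(25052 + (-1225 - 20117)) = 9 - 1/(25052 - 21342) = 9 - 1/3710 = 33389/3710 ≈ 8.9997)
(-5716 + 29939)*(J + 20740) = (-5716 + 29939)*(33389/3710 + 20740) = 24223*(76978789/3710) = 1864657205947/3710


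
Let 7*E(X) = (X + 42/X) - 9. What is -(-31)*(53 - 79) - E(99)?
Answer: -189170/231 ≈ -818.92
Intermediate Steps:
E(X) = -9/7 + 6/X + X/7 (E(X) = ((X + 42/X) - 9)/7 = (-9 + X + 42/X)/7 = -9/7 + 6/X + X/7)
-(-31)*(53 - 79) - E(99) = -(-31)*(53 - 79) - (42 + 99*(-9 + 99))/(7*99) = -(-31)*(-26) - (42 + 99*90)/(7*99) = -1*806 - (42 + 8910)/(7*99) = -806 - 8952/(7*99) = -806 - 1*2984/231 = -806 - 2984/231 = -189170/231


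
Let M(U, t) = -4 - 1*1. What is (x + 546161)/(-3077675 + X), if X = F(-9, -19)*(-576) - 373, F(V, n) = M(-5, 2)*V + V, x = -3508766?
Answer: 987535/1032928 ≈ 0.95605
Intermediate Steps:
M(U, t) = -5 (M(U, t) = -4 - 1 = -5)
F(V, n) = -4*V (F(V, n) = -5*V + V = -4*V)
X = -21109 (X = -4*(-9)*(-576) - 373 = 36*(-576) - 373 = -20736 - 373 = -21109)
(x + 546161)/(-3077675 + X) = (-3508766 + 546161)/(-3077675 - 21109) = -2962605/(-3098784) = -2962605*(-1/3098784) = 987535/1032928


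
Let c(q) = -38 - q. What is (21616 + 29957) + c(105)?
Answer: 51430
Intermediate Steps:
(21616 + 29957) + c(105) = (21616 + 29957) + (-38 - 1*105) = 51573 + (-38 - 105) = 51573 - 143 = 51430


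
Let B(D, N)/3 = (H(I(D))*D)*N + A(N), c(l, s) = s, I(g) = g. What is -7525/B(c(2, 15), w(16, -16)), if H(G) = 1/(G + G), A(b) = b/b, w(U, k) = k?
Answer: 1075/3 ≈ 358.33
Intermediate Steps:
A(b) = 1
H(G) = 1/(2*G)
B(D, N) = 3 + 3*N/2 (B(D, N) = 3*(((1/(2*D))*D)*N + 1) = 3*(N/2 + 1) = 3*(1 + N/2) = 3 + 3*N/2)
-7525/B(c(2, 15), w(16, -16)) = -7525/(3 + (3/2)*(-16)) = -7525/(3 - 24) = -7525/(-21) = -7525*(-1/21) = 1075/3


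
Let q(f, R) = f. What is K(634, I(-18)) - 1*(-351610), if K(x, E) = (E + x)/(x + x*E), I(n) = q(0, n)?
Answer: 351611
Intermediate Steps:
I(n) = 0
K(x, E) = (E + x)/(x + E*x)
K(634, I(-18)) - 1*(-351610) = (0 + 634)/(634*(1 + 0)) - 1*(-351610) = (1/634)*634/1 + 351610 = (1/634)*1*634 + 351610 = 1 + 351610 = 351611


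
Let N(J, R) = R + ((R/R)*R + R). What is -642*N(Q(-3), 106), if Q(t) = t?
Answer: -204156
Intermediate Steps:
N(J, R) = 3*R (N(J, R) = R + (1*R + R) = R + (R + R) = R + 2*R = 3*R)
-642*N(Q(-3), 106) = -1926*106 = -642*318 = -204156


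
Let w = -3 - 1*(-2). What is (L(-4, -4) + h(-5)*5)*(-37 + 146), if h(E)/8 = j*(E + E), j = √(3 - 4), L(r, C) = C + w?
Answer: -545 - 43600*I ≈ -545.0 - 43600.0*I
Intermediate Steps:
w = -1 (w = -3 + 2 = -1)
L(r, C) = -1 + C (L(r, C) = C - 1 = -1 + C)
j = I (j = √(-1) = I ≈ 1.0*I)
h(E) = 16*I*E (h(E) = 8*(I*(E + E)) = 8*(I*(2*E)) = 8*(2*I*E) = 16*I*E)
(L(-4, -4) + h(-5)*5)*(-37 + 146) = ((-1 - 4) + (16*I*(-5))*5)*(-37 + 146) = (-5 - 80*I*5)*109 = (-5 - 400*I)*109 = -545 - 43600*I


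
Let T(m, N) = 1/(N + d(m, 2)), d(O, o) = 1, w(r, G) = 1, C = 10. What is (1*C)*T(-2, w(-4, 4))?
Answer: 5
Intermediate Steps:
T(m, N) = 1/(1 + N) (T(m, N) = 1/(N + 1) = 1/(1 + N))
(1*C)*T(-2, w(-4, 4)) = (1*10)/(1 + 1) = 10/2 = 10*(½) = 5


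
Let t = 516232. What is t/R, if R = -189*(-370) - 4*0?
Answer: 258116/34965 ≈ 7.3821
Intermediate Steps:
R = 69930 (R = 69930 + 0 = 69930)
t/R = 516232/69930 = 516232*(1/69930) = 258116/34965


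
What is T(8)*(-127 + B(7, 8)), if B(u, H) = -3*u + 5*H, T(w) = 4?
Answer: -432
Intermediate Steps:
T(8)*(-127 + B(7, 8)) = 4*(-127 + (-3*7 + 5*8)) = 4*(-127 + (-21 + 40)) = 4*(-127 + 19) = 4*(-108) = -432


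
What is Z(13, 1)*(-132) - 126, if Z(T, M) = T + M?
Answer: -1974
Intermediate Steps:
Z(T, M) = M + T
Z(13, 1)*(-132) - 126 = (1 + 13)*(-132) - 126 = 14*(-132) - 126 = -1848 - 126 = -1974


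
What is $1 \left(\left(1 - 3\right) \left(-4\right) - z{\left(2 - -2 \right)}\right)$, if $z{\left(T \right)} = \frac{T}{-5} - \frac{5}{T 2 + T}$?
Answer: $\frac{553}{60} \approx 9.2167$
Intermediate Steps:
$z{\left(T \right)} = - \frac{5}{3 T} - \frac{T}{5}$ ($z{\left(T \right)} = T \left(- \frac{1}{5}\right) - \frac{5}{2 T + T} = - \frac{T}{5} - \frac{5}{3 T} = - \frac{5}{3 T} - \frac{T}{5}$)
$1 \left(\left(1 - 3\right) \left(-4\right) - z{\left(2 - -2 \right)}\right) = 1 \left(\left(1 - 3\right) \left(-4\right) - \left(- \frac{5}{3 \left(2 - -2\right)} - \frac{2 - -2}{5}\right)\right) = 1 \left(\left(-2\right) \left(-4\right) - \left(- \frac{5}{3 \left(2 + 2\right)} - \frac{2 + 2}{5}\right)\right) = 1 \left(8 - \left(- \frac{5}{3 \cdot 4} - \frac{4}{5}\right)\right) = 1 \left(8 - \left(\left(- \frac{5}{3}\right) \frac{1}{4} - \frac{4}{5}\right)\right) = 1 \left(8 - \left(- \frac{5}{12} - \frac{4}{5}\right)\right) = 1 \left(8 - - \frac{73}{60}\right) = 1 \left(8 + \frac{73}{60}\right) = 1 \cdot \frac{553}{60} = \frac{553}{60}$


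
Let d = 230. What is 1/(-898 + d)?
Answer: -1/668 ≈ -0.0014970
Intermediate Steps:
1/(-898 + d) = 1/(-898 + 230) = 1/(-668) = -1/668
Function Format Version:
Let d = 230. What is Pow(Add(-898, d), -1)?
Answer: Rational(-1, 668) ≈ -0.0014970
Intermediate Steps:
Pow(Add(-898, d), -1) = Pow(Add(-898, 230), -1) = Pow(-668, -1) = Rational(-1, 668)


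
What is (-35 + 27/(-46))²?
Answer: 2679769/2116 ≈ 1266.4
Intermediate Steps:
(-35 + 27/(-46))² = (-35 + 27*(-1/46))² = (-35 - 27/46)² = (-1637/46)² = 2679769/2116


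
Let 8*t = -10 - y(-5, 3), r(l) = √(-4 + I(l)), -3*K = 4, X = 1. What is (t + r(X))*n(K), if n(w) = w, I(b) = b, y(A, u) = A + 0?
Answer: ⅚ - 4*I*√3/3 ≈ 0.83333 - 2.3094*I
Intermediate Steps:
y(A, u) = A
K = -4/3 (K = -⅓*4 = -4/3 ≈ -1.3333)
r(l) = √(-4 + l)
t = -5/8 (t = (-10 - 1*(-5))/8 = (-10 + 5)/8 = (⅛)*(-5) = -5/8 ≈ -0.62500)
(t + r(X))*n(K) = (-5/8 + √(-4 + 1))*(-4/3) = (-5/8 + √(-3))*(-4/3) = (-5/8 + I*√3)*(-4/3) = ⅚ - 4*I*√3/3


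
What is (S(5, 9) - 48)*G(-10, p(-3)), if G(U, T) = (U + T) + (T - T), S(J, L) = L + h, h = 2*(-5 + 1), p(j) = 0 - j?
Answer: 329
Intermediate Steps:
p(j) = -j
h = -8 (h = 2*(-4) = -8)
S(J, L) = -8 + L (S(J, L) = L - 8 = -8 + L)
G(U, T) = T + U (G(U, T) = (T + U) + 0 = T + U)
(S(5, 9) - 48)*G(-10, p(-3)) = ((-8 + 9) - 48)*(-1*(-3) - 10) = (1 - 48)*(3 - 10) = -47*(-7) = 329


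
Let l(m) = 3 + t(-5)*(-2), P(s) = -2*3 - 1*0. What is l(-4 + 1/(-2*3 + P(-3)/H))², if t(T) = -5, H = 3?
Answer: 169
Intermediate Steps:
P(s) = -6 (P(s) = -6 + 0 = -6)
l(m) = 13 (l(m) = 3 - 5*(-2) = 3 + 10 = 13)
l(-4 + 1/(-2*3 + P(-3)/H))² = 13² = 169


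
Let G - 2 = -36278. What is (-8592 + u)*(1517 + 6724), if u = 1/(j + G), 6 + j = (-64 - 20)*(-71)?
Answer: -715572229979/10106 ≈ -7.0807e+7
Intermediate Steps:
G = -36276 (G = 2 - 36278 = -36276)
j = 5958 (j = -6 + (-64 - 20)*(-71) = -6 - 84*(-71) = -6 + 5964 = 5958)
u = -1/30318 (u = 1/(5958 - 36276) = 1/(-30318) = -1/30318 ≈ -3.2984e-5)
(-8592 + u)*(1517 + 6724) = (-8592 - 1/30318)*(1517 + 6724) = -260492257/30318*8241 = -715572229979/10106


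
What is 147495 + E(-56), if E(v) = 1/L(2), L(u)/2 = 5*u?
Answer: 2949901/20 ≈ 1.4750e+5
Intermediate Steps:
L(u) = 10*u (L(u) = 2*(5*u) = 10*u)
E(v) = 1/20 (E(v) = 1/(10*2) = 1/20)
147495 + E(-56) = 147495 + 1/20 = 2949901/20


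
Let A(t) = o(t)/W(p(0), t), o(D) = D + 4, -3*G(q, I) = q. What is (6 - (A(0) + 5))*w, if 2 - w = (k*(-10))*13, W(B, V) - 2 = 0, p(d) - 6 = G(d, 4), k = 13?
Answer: -1692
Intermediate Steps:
G(q, I) = -q/3
p(d) = 6 - d/3
W(B, V) = 2 (W(B, V) = 2 + 0 = 2)
o(D) = 4 + D
A(t) = 2 + t/2 (A(t) = (4 + t)/2 = (4 + t)*(1/2) = 2 + t/2)
w = 1692 (w = 2 - 13*(-10)*13 = 2 - (-130)*13 = 2 - 1*(-1690) = 2 + 1690 = 1692)
(6 - (A(0) + 5))*w = (6 - ((2 + (1/2)*0) + 5))*1692 = (6 - ((2 + 0) + 5))*1692 = (6 - (2 + 5))*1692 = (6 - 1*7)*1692 = (6 - 7)*1692 = -1*1692 = -1692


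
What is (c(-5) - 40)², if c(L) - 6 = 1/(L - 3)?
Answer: 74529/64 ≈ 1164.5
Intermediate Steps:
c(L) = 6 + 1/(-3 + L) (c(L) = 6 + 1/(L - 3) = 6 + 1/(-3 + L))
(c(-5) - 40)² = ((-17 + 6*(-5))/(-3 - 5) - 40)² = ((-17 - 30)/(-8) - 40)² = (-⅛*(-47) - 40)² = (47/8 - 40)² = (-273/8)² = 74529/64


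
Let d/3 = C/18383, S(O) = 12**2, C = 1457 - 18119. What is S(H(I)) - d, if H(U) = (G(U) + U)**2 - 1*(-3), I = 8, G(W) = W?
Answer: 2697138/18383 ≈ 146.72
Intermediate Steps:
H(U) = 3 + 4*U**2 (H(U) = (U + U)**2 - 1*(-3) = (2*U)**2 + 3 = 4*U**2 + 3 = 3 + 4*U**2)
C = -16662
S(O) = 144
d = -49986/18383 (d = 3*(-16662/18383) = -49986/18383 ≈ -2.7191)
S(H(I)) - d = 144 - 1*(-49986/18383) = 144 + 49986/18383 = 2697138/18383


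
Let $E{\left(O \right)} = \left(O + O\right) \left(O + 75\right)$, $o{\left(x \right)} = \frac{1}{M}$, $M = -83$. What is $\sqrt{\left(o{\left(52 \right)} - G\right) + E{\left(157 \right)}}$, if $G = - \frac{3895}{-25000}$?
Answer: $\frac{\sqrt{5018487156938}}{8300} \approx 269.9$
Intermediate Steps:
$o{\left(x \right)} = - \frac{1}{83}$ ($o{\left(x \right)} = \frac{1}{-83} = - \frac{1}{83}$)
$E{\left(O \right)} = 2 O \left(75 + O\right)$
$G = \frac{779}{5000}$ ($G = \left(-3895\right) \left(- \frac{1}{25000}\right) = \frac{779}{5000} \approx 0.1558$)
$\sqrt{\left(o{\left(52 \right)} - G\right) + E{\left(157 \right)}} = \sqrt{\left(- \frac{1}{83} - \frac{779}{5000}\right) + 2 \cdot 157 \left(75 + 157\right)} = \sqrt{\left(- \frac{1}{83} - \frac{779}{5000}\right) + 2 \cdot 157 \cdot 232} = \sqrt{- \frac{69657}{415000} + 72848} = \sqrt{\frac{30231850343}{415000}} = \frac{\sqrt{5018487156938}}{8300}$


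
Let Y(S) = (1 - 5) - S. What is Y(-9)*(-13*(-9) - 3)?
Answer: 570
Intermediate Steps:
Y(S) = -4 - S
Y(-9)*(-13*(-9) - 3) = (-4 - 1*(-9))*(-13*(-9) - 3) = (-4 + 9)*(117 - 3) = 5*114 = 570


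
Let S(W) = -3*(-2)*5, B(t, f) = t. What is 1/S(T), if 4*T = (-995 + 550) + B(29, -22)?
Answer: 1/30 ≈ 0.033333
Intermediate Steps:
T = -104 (T = ((-995 + 550) + 29)/4 = (-445 + 29)/4 = (¼)*(-416) = -104)
S(W) = 30 (S(W) = 6*5 = 30)
1/S(T) = 1/30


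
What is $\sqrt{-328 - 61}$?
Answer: $i \sqrt{389} \approx 19.723 i$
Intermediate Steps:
$\sqrt{-328 - 61} = \sqrt{-389} = i \sqrt{389}$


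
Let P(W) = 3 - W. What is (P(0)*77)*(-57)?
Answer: -13167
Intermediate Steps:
(P(0)*77)*(-57) = ((3 - 1*0)*77)*(-57) = ((3 + 0)*77)*(-57) = (3*77)*(-57) = 231*(-57) = -13167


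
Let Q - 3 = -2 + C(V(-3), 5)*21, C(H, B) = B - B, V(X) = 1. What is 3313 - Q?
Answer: 3312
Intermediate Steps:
C(H, B) = 0
Q = 1 (Q = 3 + (-2 + 0*21) = 3 + (-2 + 0) = 3 - 2 = 1)
3313 - Q = 3313 - 1*1 = 3313 - 1 = 3312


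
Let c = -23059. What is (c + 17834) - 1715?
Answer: -6940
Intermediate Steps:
(c + 17834) - 1715 = (-23059 + 17834) - 1715 = -5225 - 1715 = -6940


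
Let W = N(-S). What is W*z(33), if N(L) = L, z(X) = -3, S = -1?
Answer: -3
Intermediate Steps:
W = 1 (W = -1*(-1) = 1)
W*z(33) = 1*(-3) = -3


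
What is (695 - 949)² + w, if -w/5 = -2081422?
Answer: 10471626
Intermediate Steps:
w = 10407110 (w = -5*(-2081422) = 10407110)
(695 - 949)² + w = (695 - 949)² + 10407110 = (-254)² + 10407110 = 64516 + 10407110 = 10471626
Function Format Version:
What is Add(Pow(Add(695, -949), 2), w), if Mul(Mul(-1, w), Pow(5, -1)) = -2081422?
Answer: 10471626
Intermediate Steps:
w = 10407110 (w = Mul(-5, -2081422) = 10407110)
Add(Pow(Add(695, -949), 2), w) = Add(Pow(Add(695, -949), 2), 10407110) = Add(Pow(-254, 2), 10407110) = Add(64516, 10407110) = 10471626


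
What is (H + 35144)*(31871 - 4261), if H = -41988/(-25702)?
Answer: 12470237014180/12851 ≈ 9.7037e+8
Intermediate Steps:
H = 20994/12851 (H = -41988*(-1/25702) = 20994/12851 ≈ 1.6336)
(H + 35144)*(31871 - 4261) = (20994/12851 + 35144)*(31871 - 4261) = (451656538/12851)*27610 = 12470237014180/12851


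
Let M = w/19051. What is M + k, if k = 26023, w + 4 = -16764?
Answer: 495747405/19051 ≈ 26022.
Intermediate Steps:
w = -16768 (w = -4 - 16764 = -16768)
M = -16768/19051 ≈ -0.88016
M + k = -16768/19051 + 26023 = 495747405/19051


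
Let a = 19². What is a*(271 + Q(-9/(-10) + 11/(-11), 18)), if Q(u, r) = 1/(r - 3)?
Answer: 1467826/15 ≈ 97855.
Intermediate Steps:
a = 361
Q(u, r) = 1/(-3 + r)
a*(271 + Q(-9/(-10) + 11/(-11), 18)) = 361*(271 + 1/(-3 + 18)) = 361*(271 + 1/15) = 361*(4066/15) = 1467826/15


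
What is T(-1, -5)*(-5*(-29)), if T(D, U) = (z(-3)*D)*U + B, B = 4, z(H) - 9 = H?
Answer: 4930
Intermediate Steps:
z(H) = 9 + H
T(D, U) = 4 + 6*D*U (T(D, U) = ((9 - 3)*D)*U + 4 = (6*D)*U + 4 = 6*D*U + 4 = 4 + 6*D*U)
T(-1, -5)*(-5*(-29)) = (4 + 6*(-1)*(-5))*(-5*(-29)) = (4 + 30)*145 = 34*145 = 4930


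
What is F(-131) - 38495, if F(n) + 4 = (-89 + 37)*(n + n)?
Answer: -24875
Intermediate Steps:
F(n) = -4 - 104*n (F(n) = -4 + (-89 + 37)*(n + n) = -4 - 104*n)
F(-131) - 38495 = (-4 - 104*(-131)) - 38495 = (-4 + 13624) - 38495 = 13620 - 38495 = -24875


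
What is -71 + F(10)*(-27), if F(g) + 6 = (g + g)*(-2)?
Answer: 1171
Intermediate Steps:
F(g) = -6 - 4*g (F(g) = -6 + (g + g)*(-2) = -6 + (2*g)*(-2) = -6 - 4*g)
-71 + F(10)*(-27) = -71 + (-6 - 4*10)*(-27) = -71 + (-6 - 40)*(-27) = -71 - 46*(-27) = -71 + 1242 = 1171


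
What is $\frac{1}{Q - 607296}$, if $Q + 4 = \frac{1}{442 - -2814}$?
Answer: $- \frac{3256}{1977368799} \approx -1.6466 \cdot 10^{-6}$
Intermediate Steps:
$Q = - \frac{13023}{3256}$ ($Q = -4 + \frac{1}{442 - -2814} = -4 + \frac{1}{442 + 2814} = -4 + \frac{1}{3256} = - \frac{13023}{3256} \approx -3.9997$)
$\frac{1}{Q - 607296} = \frac{1}{- \frac{13023}{3256} - 607296} = \frac{1}{- \frac{1977368799}{3256}} = - \frac{3256}{1977368799}$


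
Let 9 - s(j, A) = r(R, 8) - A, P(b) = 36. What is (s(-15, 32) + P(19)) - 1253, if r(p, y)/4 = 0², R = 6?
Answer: -1176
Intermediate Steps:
r(p, y) = 0 (r(p, y) = 4*0² = 4*0 = 0)
s(j, A) = 9 + A (s(j, A) = 9 - (0 - A) = 9 - (-1)*A = 9 + A)
(s(-15, 32) + P(19)) - 1253 = ((9 + 32) + 36) - 1253 = (41 + 36) - 1253 = 77 - 1253 = -1176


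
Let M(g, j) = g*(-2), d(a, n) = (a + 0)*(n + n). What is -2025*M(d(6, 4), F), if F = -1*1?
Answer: 194400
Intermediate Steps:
d(a, n) = 2*a*n (d(a, n) = a*(2*n) = 2*a*n)
F = -1
M(g, j) = -2*g
-2025*M(d(6, 4), F) = -(-4050)*2*6*4 = -(-4050)*48 = -2025*(-96) = 194400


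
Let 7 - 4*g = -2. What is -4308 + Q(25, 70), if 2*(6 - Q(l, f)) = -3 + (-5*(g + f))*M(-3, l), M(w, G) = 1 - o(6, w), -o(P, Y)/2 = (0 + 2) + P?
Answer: -9839/8 ≈ -1229.9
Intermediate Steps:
g = 9/4 (g = 7/4 - ¼*(-2) = 7/4 + ½ = 9/4 ≈ 2.2500)
o(P, Y) = -4 - 2*P (o(P, Y) = -2*((0 + 2) + P) = -2*(2 + P) = -4 - 2*P)
M(w, G) = 17 (M(w, G) = 1 - (-4 - 2*6) = 1 - (-4 - 12) = 1 - 1*(-16) = 1 + 16 = 17)
Q(l, f) = 825/8 + 85*f/2 (Q(l, f) = 6 - (-3 - 5*(9/4 + f)*17)/2 = 6 - (-3 + (-45/4 - 5*f)*17)/2 = 6 - (-3 + (-765/4 - 85*f))/2 = 6 - (-777/4 - 85*f)/2 = 6 + (777/8 + 85*f/2) = 825/8 + 85*f/2)
-4308 + Q(25, 70) = -4308 + (825/8 + (85/2)*70) = -4308 + (825/8 + 2975) = -4308 + 24625/8 = -9839/8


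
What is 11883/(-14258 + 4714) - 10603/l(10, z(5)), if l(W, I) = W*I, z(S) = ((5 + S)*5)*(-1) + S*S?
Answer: 49112141/1193000 ≈ 41.167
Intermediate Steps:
z(S) = -25 + S² - 5*S (z(S) = (25 + 5*S)*(-1) + S² = (-25 - 5*S) + S² = -25 + S² - 5*S)
l(W, I) = I*W
11883/(-14258 + 4714) - 10603/l(10, z(5)) = 11883/(-14258 + 4714) - 10603*1/(10*(-25 + 5² - 5*5)) = 11883/(-9544) - 10603*1/(10*(-25 + 25 - 25)) = 11883*(-1/9544) - 10603/((-25*10)) = -11883/9544 - 10603/(-250) = -11883/9544 - 10603*(-1/250) = -11883/9544 + 10603/250 = 49112141/1193000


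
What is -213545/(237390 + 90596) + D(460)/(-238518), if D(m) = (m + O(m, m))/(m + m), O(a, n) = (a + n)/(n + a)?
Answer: -23429865703373/35986059784080 ≈ -0.65108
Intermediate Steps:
O(a, n) = 1 (O(a, n) = (a + n)/(a + n) = 1)
D(m) = (1 + m)/(2*m) (D(m) = (m + 1)/(m + m) = (1 + m)/((2*m)) = (1 + m)*(1/(2*m)) = (1 + m)/(2*m))
-213545/(237390 + 90596) + D(460)/(-238518) = -213545/(237390 + 90596) + ((½)*(1 + 460)/460)/(-238518) = -213545/327986 + ((½)*(1/460)*461)*(-1/238518) = -213545*1/327986 + (461/920)*(-1/238518) = -213545/327986 - 461/219436560 = -23429865703373/35986059784080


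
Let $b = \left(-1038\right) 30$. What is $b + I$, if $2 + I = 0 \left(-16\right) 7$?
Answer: $-31142$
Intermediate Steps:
$b = -31140$
$I = -2$ ($I = -2 + 0 \left(-16\right) 7 = -2 + 0 \cdot 7 = -2 + 0 = -2$)
$b + I = -31140 - 2 = -31142$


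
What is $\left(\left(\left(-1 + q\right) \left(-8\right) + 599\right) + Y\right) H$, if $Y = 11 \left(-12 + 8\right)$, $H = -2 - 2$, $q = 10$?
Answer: $-1932$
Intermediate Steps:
$H = -4$ ($H = -2 - 2 = -4$)
$Y = -44$ ($Y = 11 \left(-4\right) = -44$)
$\left(\left(\left(-1 + q\right) \left(-8\right) + 599\right) + Y\right) H = \left(\left(\left(-1 + 10\right) \left(-8\right) + 599\right) - 44\right) \left(-4\right) = \left(\left(9 \left(-8\right) + 599\right) - 44\right) \left(-4\right) = \left(\left(-72 + 599\right) - 44\right) \left(-4\right) = \left(527 - 44\right) \left(-4\right) = 483 \left(-4\right) = -1932$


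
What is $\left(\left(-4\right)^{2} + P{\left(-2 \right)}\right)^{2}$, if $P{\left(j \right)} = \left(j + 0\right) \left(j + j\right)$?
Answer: $576$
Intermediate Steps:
$P{\left(j \right)} = 2 j^{2}$ ($P{\left(j \right)} = j 2 j = 2 j^{2}$)
$\left(\left(-4\right)^{2} + P{\left(-2 \right)}\right)^{2} = \left(\left(-4\right)^{2} + 2 \left(-2\right)^{2}\right)^{2} = \left(16 + 2 \cdot 4\right)^{2} = \left(16 + 8\right)^{2} = 24^{2} = 576$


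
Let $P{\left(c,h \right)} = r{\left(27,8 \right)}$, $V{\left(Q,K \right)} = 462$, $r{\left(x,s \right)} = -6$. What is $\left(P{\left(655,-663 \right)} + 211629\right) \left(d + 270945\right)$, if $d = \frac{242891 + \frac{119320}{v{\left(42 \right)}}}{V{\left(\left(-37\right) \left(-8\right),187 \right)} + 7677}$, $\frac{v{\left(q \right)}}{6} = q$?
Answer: $\frac{9801268266994448}{170919} \approx 5.7345 \cdot 10^{10}$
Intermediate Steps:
$v{\left(q \right)} = 6 q$
$P{\left(c,h \right)} = -6$
$d = \frac{15331963}{512757}$ ($d = \frac{242891 + \frac{119320}{6 \cdot 42}}{462 + 7677} = \frac{242891 + \frac{119320}{252}}{8139} = \left(242891 + 119320 \cdot \frac{1}{252}\right) \frac{1}{8139} = \left(242891 + \frac{29830}{63}\right) \frac{1}{8139} = \frac{15331963}{63} \cdot \frac{1}{8139} = \frac{15331963}{512757} \approx 29.901$)
$\left(P{\left(655,-663 \right)} + 211629\right) \left(d + 270945\right) = \left(-6 + 211629\right) \left(\frac{15331963}{512757} + 270945\right) = 211623 \cdot \frac{138944277328}{512757} = \frac{9801268266994448}{170919}$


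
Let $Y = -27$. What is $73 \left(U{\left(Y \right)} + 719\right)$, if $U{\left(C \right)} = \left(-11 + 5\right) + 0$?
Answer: $52049$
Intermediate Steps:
$U{\left(C \right)} = -6$ ($U{\left(C \right)} = -6 + 0 = -6$)
$73 \left(U{\left(Y \right)} + 719\right) = 73 \left(-6 + 719\right) = 73 \cdot 713 = 52049$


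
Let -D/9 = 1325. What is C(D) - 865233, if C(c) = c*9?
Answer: -972558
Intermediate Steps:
D = -11925 (D = -9*1325 = -11925)
C(c) = 9*c
C(D) - 865233 = 9*(-11925) - 865233 = -107325 - 865233 = -972558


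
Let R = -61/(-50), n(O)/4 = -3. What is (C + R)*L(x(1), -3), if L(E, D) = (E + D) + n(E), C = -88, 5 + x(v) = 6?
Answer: 30373/25 ≈ 1214.9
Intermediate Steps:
n(O) = -12 (n(O) = 4*(-3) = -12)
x(v) = 1 (x(v) = -5 + 6 = 1)
R = 61/50 (R = -61*(-1/50) = 61/50 ≈ 1.2200)
L(E, D) = -12 + D + E (L(E, D) = (E + D) - 12 = (D + E) - 12 = -12 + D + E)
(C + R)*L(x(1), -3) = (-88 + 61/50)*(-12 - 3 + 1) = -4339/50*(-14) = 30373/25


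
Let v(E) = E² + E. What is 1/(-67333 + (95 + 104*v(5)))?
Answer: -1/64118 ≈ -1.5596e-5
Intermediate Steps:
v(E) = E + E²
1/(-67333 + (95 + 104*v(5))) = 1/(-67333 + (95 + 104*(5*(1 + 5)))) = 1/(-67333 + (95 + 104*(5*6))) = 1/(-67333 + (95 + 104*30)) = 1/(-67333 + (95 + 3120)) = 1/(-67333 + 3215) = 1/(-64118) = -1/64118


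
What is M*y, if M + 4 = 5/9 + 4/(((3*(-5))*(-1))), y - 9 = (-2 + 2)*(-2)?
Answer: -143/5 ≈ -28.600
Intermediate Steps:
y = 9 (y = 9 + (-2 + 2)*(-2) = 9 + 0*(-2) = 9 + 0 = 9)
M = -143/45 (M = -4 + (5/9 + 4/(((3*(-5))*(-1)))) = -4 + (5*(⅑) + 4/((-15*(-1)))) = -4 + (5/9 + 4/15) = -4 + 37/45 = -143/45 ≈ -3.1778)
M*y = -143/45*9 = -143/5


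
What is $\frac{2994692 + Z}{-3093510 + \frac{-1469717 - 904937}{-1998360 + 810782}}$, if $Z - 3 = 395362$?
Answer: $- \frac{2012978555973}{1836891022063} \approx -1.0959$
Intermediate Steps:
$Z = 395365$ ($Z = 3 + 395362 = 395365$)
$\frac{2994692 + Z}{-3093510 + \frac{-1469717 - 904937}{-1998360 + 810782}} = \frac{2994692 + 395365}{-3093510 + \frac{-1469717 - 904937}{-1998360 + 810782}} = \frac{3390057}{-3093510 - \frac{2374654}{-1187578}} = \frac{3390057}{-3093510 - - \frac{1187327}{593789}} = \frac{3390057}{-3093510 + \frac{1187327}{593789}} = \frac{3390057}{- \frac{1836891022063}{593789}} = 3390057 \left(- \frac{593789}{1836891022063}\right) = - \frac{2012978555973}{1836891022063}$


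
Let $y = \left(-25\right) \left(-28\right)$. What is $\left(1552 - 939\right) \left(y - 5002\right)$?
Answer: $-2637126$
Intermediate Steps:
$y = 700$
$\left(1552 - 939\right) \left(y - 5002\right) = \left(1552 - 939\right) \left(700 - 5002\right) = 613 \left(-4302\right) = -2637126$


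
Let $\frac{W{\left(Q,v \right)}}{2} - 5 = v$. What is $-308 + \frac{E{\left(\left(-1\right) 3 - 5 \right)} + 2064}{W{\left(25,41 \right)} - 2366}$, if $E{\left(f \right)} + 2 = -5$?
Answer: $- \frac{702449}{2274} \approx -308.9$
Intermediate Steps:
$E{\left(f \right)} = -7$ ($E{\left(f \right)} = -2 - 5 = -7$)
$W{\left(Q,v \right)} = 10 + 2 v$
$-308 + \frac{E{\left(\left(-1\right) 3 - 5 \right)} + 2064}{W{\left(25,41 \right)} - 2366} = -308 + \frac{-7 + 2064}{\left(10 + 2 \cdot 41\right) - 2366} = -308 + \frac{2057}{\left(10 + 82\right) - 2366} = -308 + \frac{2057}{92 - 2366} = -308 + \frac{2057}{-2274} = -308 + 2057 \left(- \frac{1}{2274}\right) = -308 - \frac{2057}{2274} = - \frac{702449}{2274}$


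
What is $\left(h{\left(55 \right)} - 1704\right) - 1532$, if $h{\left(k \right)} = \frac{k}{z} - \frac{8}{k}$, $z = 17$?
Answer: $- \frac{3022771}{935} \approx -3232.9$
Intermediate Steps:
$h{\left(k \right)} = - \frac{8}{k} + \frac{k}{17}$ ($h{\left(k \right)} = \frac{k}{17} - \frac{8}{k} = - \frac{8}{k} + \frac{k}{17}$)
$\left(h{\left(55 \right)} - 1704\right) - 1532 = \left(\left(- \frac{8}{55} + \frac{1}{17} \cdot 55\right) - 1704\right) - 1532 = \left(\left(\left(-8\right) \frac{1}{55} + \frac{55}{17}\right) - 1704\right) - 1532 = \left(\left(- \frac{8}{55} + \frac{55}{17}\right) - 1704\right) - 1532 = \left(\frac{2889}{935} - 1704\right) - 1532 = - \frac{1590351}{935} - 1532 = - \frac{3022771}{935}$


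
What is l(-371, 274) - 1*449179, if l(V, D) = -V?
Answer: -448808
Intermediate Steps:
l(-371, 274) - 1*449179 = -1*(-371) - 1*449179 = 371 - 449179 = -448808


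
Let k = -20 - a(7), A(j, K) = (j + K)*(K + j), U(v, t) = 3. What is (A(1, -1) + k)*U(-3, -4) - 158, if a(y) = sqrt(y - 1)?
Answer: -218 - 3*sqrt(6) ≈ -225.35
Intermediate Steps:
a(y) = sqrt(-1 + y)
A(j, K) = (K + j)**2 (A(j, K) = (K + j)*(K + j) = (K + j)**2)
k = -20 - sqrt(6) (k = -20 - sqrt(-1 + 7) = -20 - sqrt(6) ≈ -22.449)
(A(1, -1) + k)*U(-3, -4) - 158 = ((-1 + 1)**2 + (-20 - sqrt(6)))*3 - 158 = (0**2 + (-20 - sqrt(6)))*3 - 158 = (0 + (-20 - sqrt(6)))*3 - 158 = (-20 - sqrt(6))*3 - 158 = (-60 - 3*sqrt(6)) - 158 = -218 - 3*sqrt(6)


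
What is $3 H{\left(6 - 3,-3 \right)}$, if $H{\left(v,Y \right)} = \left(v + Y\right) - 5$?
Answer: $-15$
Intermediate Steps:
$H{\left(v,Y \right)} = -5 + Y + v$ ($H{\left(v,Y \right)} = \left(Y + v\right) - 5 = -5 + Y + v$)
$3 H{\left(6 - 3,-3 \right)} = 3 \left(-5 - 3 + \left(6 - 3\right)\right) = 3 \left(-5 - 3 + 3\right) = 3 \left(-5\right) = -15$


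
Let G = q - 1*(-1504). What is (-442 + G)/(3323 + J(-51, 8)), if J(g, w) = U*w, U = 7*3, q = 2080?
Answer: 3142/3491 ≈ 0.90003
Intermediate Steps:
G = 3584 (G = 2080 - 1*(-1504) = 2080 + 1504 = 3584)
U = 21
J(g, w) = 21*w
(-442 + G)/(3323 + J(-51, 8)) = (-442 + 3584)/(3323 + 21*8) = 3142/(3323 + 168) = 3142/3491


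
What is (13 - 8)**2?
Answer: 25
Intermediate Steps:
(13 - 8)**2 = 5**2 = 25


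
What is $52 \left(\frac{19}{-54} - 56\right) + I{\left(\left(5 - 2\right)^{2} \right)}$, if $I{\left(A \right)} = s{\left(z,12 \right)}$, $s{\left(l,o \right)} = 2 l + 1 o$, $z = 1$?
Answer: $- \frac{78740}{27} \approx -2916.3$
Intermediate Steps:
$s{\left(l,o \right)} = o + 2 l$ ($s{\left(l,o \right)} = 2 l + o = o + 2 l$)
$I{\left(A \right)} = 14$ ($I{\left(A \right)} = 12 + 2 \cdot 1 = 12 + 2 = 14$)
$52 \left(\frac{19}{-54} - 56\right) + I{\left(\left(5 - 2\right)^{2} \right)} = 52 \left(\frac{19}{-54} - 56\right) + 14 = 52 \left(19 \left(- \frac{1}{54}\right) - 56\right) + 14 = 52 \left(- \frac{19}{54} - 56\right) + 14 = 52 \left(- \frac{3043}{54}\right) + 14 = - \frac{79118}{27} + 14 = - \frac{78740}{27}$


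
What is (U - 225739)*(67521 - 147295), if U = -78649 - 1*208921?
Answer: 40948712166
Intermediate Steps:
U = -287570 (U = -78649 - 208921 = -287570)
(U - 225739)*(67521 - 147295) = (-287570 - 225739)*(67521 - 147295) = -513309*(-79774) = 40948712166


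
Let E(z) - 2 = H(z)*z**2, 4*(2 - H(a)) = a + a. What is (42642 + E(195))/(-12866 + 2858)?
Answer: 7177487/20016 ≈ 358.59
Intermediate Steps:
H(a) = 2 - a/2 (H(a) = 2 - (a + a)/4 = 2 - a/2)
E(z) = 2 + z**2*(2 - z/2) (E(z) = 2 + (2 - z/2)*z**2 = 2 + z**2*(2 - z/2))
(42642 + E(195))/(-12866 + 2858) = (42642 + (2 + (1/2)*195**2*(4 - 1*195)))/(-12866 + 2858) = (42642 + (2 + (1/2)*38025*(4 - 195)))/(-10008) = (42642 + (2 + (1/2)*38025*(-191)))*(-1/10008) = (42642 + (2 - 7262775/2))*(-1/10008) = (42642 - 7262771/2)*(-1/10008) = -7177487/2*(-1/10008) = 7177487/20016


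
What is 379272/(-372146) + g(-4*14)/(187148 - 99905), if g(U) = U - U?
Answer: -189636/186073 ≈ -1.0191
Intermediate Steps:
g(U) = 0
379272/(-372146) + g(-4*14)/(187148 - 99905) = 379272/(-372146) + 0/(187148 - 99905) = 379272*(-1/372146) + 0/87243 = -189636/186073 + 0*(1/87243) = -189636/186073 + 0 = -189636/186073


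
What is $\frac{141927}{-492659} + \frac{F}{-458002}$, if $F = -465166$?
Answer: $\frac{82082683270}{112819403659} \approx 0.72756$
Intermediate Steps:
$\frac{141927}{-492659} + \frac{F}{-458002} = \frac{141927}{-492659} - \frac{465166}{-458002} = 141927 \left(- \frac{1}{492659}\right) - - \frac{232583}{229001} = - \frac{141927}{492659} + \frac{232583}{229001} = \frac{82082683270}{112819403659}$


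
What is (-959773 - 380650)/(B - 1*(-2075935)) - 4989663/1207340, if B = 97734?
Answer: -12464222088367/2624357530460 ≈ -4.7494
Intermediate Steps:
(-959773 - 380650)/(B - 1*(-2075935)) - 4989663/1207340 = (-959773 - 380650)/(97734 - 1*(-2075935)) - 4989663/1207340 = -1340423/(97734 + 2075935) - 4989663*1/1207340 = -1340423/2173669 - 4989663/1207340 = -12464222088367/2624357530460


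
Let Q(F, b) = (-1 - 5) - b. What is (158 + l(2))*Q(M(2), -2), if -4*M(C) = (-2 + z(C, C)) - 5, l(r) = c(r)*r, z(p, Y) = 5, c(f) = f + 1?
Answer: -656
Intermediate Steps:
c(f) = 1 + f
l(r) = r*(1 + r) (l(r) = (1 + r)*r = r*(1 + r))
M(C) = ½ (M(C) = -((-2 + 5) - 5)/4 = -(3 - 5)/4 = -¼*(-2) = ½)
Q(F, b) = -6 - b
(158 + l(2))*Q(M(2), -2) = (158 + 2*(1 + 2))*(-6 - 1*(-2)) = (158 + 2*3)*(-6 + 2) = (158 + 6)*(-4) = 164*(-4) = -656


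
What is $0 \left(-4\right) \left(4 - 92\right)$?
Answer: $0$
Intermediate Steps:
$0 \left(-4\right) \left(4 - 92\right) = 0 \left(-88\right) = 0$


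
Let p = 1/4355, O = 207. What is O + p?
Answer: 901486/4355 ≈ 207.00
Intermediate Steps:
p = 1/4355 ≈ 0.00022962
O + p = 207 + 1/4355 = 901486/4355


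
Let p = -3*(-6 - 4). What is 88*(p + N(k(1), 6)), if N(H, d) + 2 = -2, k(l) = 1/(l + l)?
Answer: 2288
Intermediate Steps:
k(l) = 1/(2*l)
N(H, d) = -4 (N(H, d) = -2 - 2 = -4)
p = 30 (p = -3*(-10) = 30)
88*(p + N(k(1), 6)) = 88*(30 - 4) = 88*26 = 2288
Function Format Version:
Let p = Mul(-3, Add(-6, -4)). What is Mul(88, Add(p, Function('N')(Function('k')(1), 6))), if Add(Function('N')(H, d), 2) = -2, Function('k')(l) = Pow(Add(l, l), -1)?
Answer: 2288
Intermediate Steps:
Function('k')(l) = Mul(Rational(1, 2), Pow(l, -1)) (Function('k')(l) = Pow(Mul(2, l), -1) = Mul(Rational(1, 2), Pow(l, -1)))
Function('N')(H, d) = -4 (Function('N')(H, d) = Add(-2, -2) = -4)
p = 30 (p = Mul(-3, -10) = 30)
Mul(88, Add(p, Function('N')(Function('k')(1), 6))) = Mul(88, Add(30, -4)) = Mul(88, 26) = 2288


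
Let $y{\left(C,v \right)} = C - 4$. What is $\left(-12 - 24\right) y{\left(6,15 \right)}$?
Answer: $-72$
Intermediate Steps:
$y{\left(C,v \right)} = -4 + C$
$\left(-12 - 24\right) y{\left(6,15 \right)} = \left(-12 - 24\right) \left(-4 + 6\right) = \left(-12 - 24\right) 2 = \left(-36\right) 2 = -72$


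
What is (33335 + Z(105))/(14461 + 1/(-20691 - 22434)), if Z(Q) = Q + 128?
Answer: 45238125/19488457 ≈ 2.3213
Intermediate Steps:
Z(Q) = 128 + Q
(33335 + Z(105))/(14461 + 1/(-20691 - 22434)) = (33335 + (128 + 105))/(14461 + 1/(-20691 - 22434)) = (33335 + 233)/(14461 + 1/(-43125)) = 33568/(14461 - 1/43125) = 33568/(623630624/43125) = 33568*(43125/623630624) = 45238125/19488457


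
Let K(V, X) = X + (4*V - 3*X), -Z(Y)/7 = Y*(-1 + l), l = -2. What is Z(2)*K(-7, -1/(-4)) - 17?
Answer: -1214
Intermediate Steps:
Z(Y) = 21*Y (Z(Y) = -7*Y*(-1 - 2) = -7*Y*(-3) = -(-21)*Y = 21*Y)
K(V, X) = -2*X + 4*V (K(V, X) = X + (-3*X + 4*V) = -2*X + 4*V)
Z(2)*K(-7, -1/(-4)) - 17 = (21*2)*(-(-2)/(-4) + 4*(-7)) - 17 = 42*(-(-2)*(-1)/4 - 28) - 17 = 42*(-2*¼ - 28) - 17 = 42*(-½ - 28) - 17 = 42*(-57/2) - 17 = -1197 - 17 = -1214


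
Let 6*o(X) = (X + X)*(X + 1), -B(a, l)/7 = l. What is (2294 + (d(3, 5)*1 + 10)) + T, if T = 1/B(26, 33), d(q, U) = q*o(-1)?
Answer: 532223/231 ≈ 2304.0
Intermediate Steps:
B(a, l) = -7*l
o(X) = X*(1 + X)/3 (o(X) = ((X + X)*(X + 1))/6 = ((2*X)*(1 + X))/6 = (2*X*(1 + X))/6 = X*(1 + X)/3)
d(q, U) = 0 (d(q, U) = q*((1/3)*(-1)*(1 - 1)) = q*((1/3)*(-1)*0) = q*0 = 0)
T = -1/231 (T = 1/(-7*33) = 1/(-231) = -1/231 ≈ -0.0043290)
(2294 + (d(3, 5)*1 + 10)) + T = (2294 + (0*1 + 10)) - 1/231 = (2294 + (0 + 10)) - 1/231 = (2294 + 10) - 1/231 = 2304 - 1/231 = 532223/231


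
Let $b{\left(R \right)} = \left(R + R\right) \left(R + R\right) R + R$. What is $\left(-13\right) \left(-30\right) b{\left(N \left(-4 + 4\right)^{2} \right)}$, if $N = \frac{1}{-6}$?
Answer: $0$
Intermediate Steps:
$N = - \frac{1}{6} \approx -0.16667$
$b{\left(R \right)} = R + 4 R^{3}$ ($b{\left(R \right)} = 2 R 2 R R + R = 4 R^{2} R + R = 4 R^{3} + R = R + 4 R^{3}$)
$\left(-13\right) \left(-30\right) b{\left(N \left(-4 + 4\right)^{2} \right)} = \left(-13\right) \left(-30\right) \left(- \frac{\left(-4 + 4\right)^{2}}{6} + 4 \left(- \frac{\left(-4 + 4\right)^{2}}{6}\right)^{3}\right) = 390 \left(- \frac{0^{2}}{6} + 4 \left(- \frac{0^{2}}{6}\right)^{3}\right) = 390 \left(\left(- \frac{1}{6}\right) 0 + 4 \left(\left(- \frac{1}{6}\right) 0\right)^{3}\right) = 390 \left(0 + 4 \cdot 0^{3}\right) = 390 \left(0 + 4 \cdot 0\right) = 390 \left(0 + 0\right) = 390 \cdot 0 = 0$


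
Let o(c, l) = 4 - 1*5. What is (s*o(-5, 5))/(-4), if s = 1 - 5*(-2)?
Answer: 11/4 ≈ 2.7500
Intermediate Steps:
o(c, l) = -1 (o(c, l) = 4 - 5 = -1)
s = 11 (s = 1 + 10 = 11)
(s*o(-5, 5))/(-4) = (11*(-1))/(-4) = -11*(-¼) = 11/4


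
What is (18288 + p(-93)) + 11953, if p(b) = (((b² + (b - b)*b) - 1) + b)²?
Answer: 73218266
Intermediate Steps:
p(b) = (-1 + b + b²)² (p(b) = (((b² + 0*b) - 1) + b)² = (((b² + 0) - 1) + b)² = ((b² - 1) + b)² = ((-1 + b²) + b)² = (-1 + b + b²)²)
(18288 + p(-93)) + 11953 = (18288 + (-1 - 93 + (-93)²)²) + 11953 = (18288 + (-1 - 93 + 8649)²) + 11953 = (18288 + 8555²) + 11953 = (18288 + 73188025) + 11953 = 73206313 + 11953 = 73218266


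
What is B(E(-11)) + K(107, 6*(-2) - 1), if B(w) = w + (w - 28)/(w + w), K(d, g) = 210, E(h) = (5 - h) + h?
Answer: 2127/10 ≈ 212.70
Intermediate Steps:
E(h) = 5
B(w) = w + (-28 + w)/(2*w) (B(w) = w + (-28 + w)/((2*w)) = w + (-28 + w)*(1/(2*w)) = w + (-28 + w)/(2*w))
B(E(-11)) + K(107, 6*(-2) - 1) = (1/2 + 5 - 14/5) + 210 = 27/10 + 210 = 2127/10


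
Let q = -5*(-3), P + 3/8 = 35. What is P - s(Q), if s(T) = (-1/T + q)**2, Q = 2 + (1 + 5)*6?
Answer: -547525/2888 ≈ -189.59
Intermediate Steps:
P = 277/8 (P = -3/8 + 35 = 277/8 ≈ 34.625)
q = 15
Q = 38 (Q = 2 + 6*6 = 2 + 36 = 38)
s(T) = (15 - 1/T)**2 (s(T) = (-1/T + 15)**2 = (15 - 1/T)**2)
P - s(Q) = 277/8 - (-1 + 15*38)**2/38**2 = 277/8 - (-1 + 570)**2/1444 = 277/8 - 569**2/1444 = 277/8 - 323761/1444 = -547525/2888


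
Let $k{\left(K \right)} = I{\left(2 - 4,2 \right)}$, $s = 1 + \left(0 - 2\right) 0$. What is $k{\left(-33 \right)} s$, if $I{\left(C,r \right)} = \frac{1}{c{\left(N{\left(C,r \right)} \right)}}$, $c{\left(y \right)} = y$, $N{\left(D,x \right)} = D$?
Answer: $- \frac{1}{2} \approx -0.5$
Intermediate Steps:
$s = 1$ ($s = 1 + \left(0 - 2\right) 0 = 1 - 0 = 1 + 0 = 1$)
$I{\left(C,r \right)} = \frac{1}{C}$
$k{\left(K \right)} = - \frac{1}{2}$ ($k{\left(K \right)} = \frac{1}{2 - 4} = \frac{1}{-2} = - \frac{1}{2}$)
$k{\left(-33 \right)} s = \left(- \frac{1}{2}\right) 1 = - \frac{1}{2}$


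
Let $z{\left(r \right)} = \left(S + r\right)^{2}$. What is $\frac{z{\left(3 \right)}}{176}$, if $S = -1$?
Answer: $\frac{1}{44} \approx 0.022727$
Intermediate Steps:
$z{\left(r \right)} = \left(-1 + r\right)^{2}$
$\frac{z{\left(3 \right)}}{176} = \frac{\left(-1 + 3\right)^{2}}{176} = 2^{2} \cdot \frac{1}{176} = 4 \cdot \frac{1}{176} = \frac{1}{44}$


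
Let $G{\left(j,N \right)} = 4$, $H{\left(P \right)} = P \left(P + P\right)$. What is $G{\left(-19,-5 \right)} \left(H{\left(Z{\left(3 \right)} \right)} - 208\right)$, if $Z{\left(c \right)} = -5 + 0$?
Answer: $-632$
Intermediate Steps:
$Z{\left(c \right)} = -5$
$H{\left(P \right)} = 2 P^{2}$ ($H{\left(P \right)} = P 2 P = 2 P^{2}$)
$G{\left(-19,-5 \right)} \left(H{\left(Z{\left(3 \right)} \right)} - 208\right) = 4 \left(2 \left(-5\right)^{2} - 208\right) = 4 \left(2 \cdot 25 - 208\right) = 4 \left(50 - 208\right) = 4 \left(-158\right) = -632$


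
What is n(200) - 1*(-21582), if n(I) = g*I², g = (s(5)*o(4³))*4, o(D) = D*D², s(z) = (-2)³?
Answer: -335544298418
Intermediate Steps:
s(z) = -8
o(D) = D³
g = -8388608 (g = -8*(4³)³*4 = -8*64³*4 = -8*262144*4 = -2097152*4 = -8388608)
n(I) = -8388608*I²
n(200) - 1*(-21582) = -8388608*200² - 1*(-21582) = -8388608*40000 + 21582 = -335544320000 + 21582 = -335544298418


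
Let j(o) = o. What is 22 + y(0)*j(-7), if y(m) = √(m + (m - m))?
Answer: 22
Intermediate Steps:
y(m) = √m (y(m) = √(m + 0) = √m)
22 + y(0)*j(-7) = 22 + √0*(-7) = 22 + 0*(-7) = 22 + 0 = 22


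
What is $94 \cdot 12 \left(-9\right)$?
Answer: $-10152$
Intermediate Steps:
$94 \cdot 12 \left(-9\right) = 1128 \left(-9\right) = -10152$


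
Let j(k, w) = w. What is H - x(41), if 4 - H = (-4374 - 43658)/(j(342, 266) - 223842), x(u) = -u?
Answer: 1251611/27947 ≈ 44.785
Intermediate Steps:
H = 105784/27947 (H = 4 - (-4374 - 43658)/(266 - 223842) = 4 - (-48032)/(-223576) = 4 - (-48032)*(-1)/223576 = 4 - 1*6004/27947 = 4 - 6004/27947 = 105784/27947 ≈ 3.7852)
H - x(41) = 105784/27947 - (-1)*41 = 105784/27947 - 1*(-41) = 105784/27947 + 41 = 1251611/27947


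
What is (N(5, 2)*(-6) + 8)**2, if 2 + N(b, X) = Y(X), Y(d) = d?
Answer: 64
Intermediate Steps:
N(b, X) = -2 + X
(N(5, 2)*(-6) + 8)**2 = ((-2 + 2)*(-6) + 8)**2 = (0*(-6) + 8)**2 = (0 + 8)**2 = 8**2 = 64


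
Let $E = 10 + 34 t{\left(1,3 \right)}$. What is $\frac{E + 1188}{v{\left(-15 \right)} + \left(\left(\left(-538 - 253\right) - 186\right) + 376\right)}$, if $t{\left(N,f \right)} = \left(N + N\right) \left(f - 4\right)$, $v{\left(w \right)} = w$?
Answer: $- \frac{565}{308} \approx -1.8344$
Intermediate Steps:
$t{\left(N,f \right)} = 2 N \left(-4 + f\right)$
$E = -58$ ($E = 10 + 34 \cdot 2 \cdot 1 \left(-4 + 3\right) = 10 + 34 \cdot 2 \cdot 1 \left(-1\right) = 10 + 34 \left(-2\right) = 10 - 68 = -58$)
$\frac{E + 1188}{v{\left(-15 \right)} + \left(\left(\left(-538 - 253\right) - 186\right) + 376\right)} = \frac{-58 + 1188}{-15 + \left(\left(\left(-538 - 253\right) - 186\right) + 376\right)} = \frac{1130}{-15 + \left(\left(\left(-538 - 253\right) - 186\right) + 376\right)} = \frac{1130}{-15 + \left(\left(-791 - 186\right) + 376\right)} = \frac{1130}{-15 + \left(-977 + 376\right)} = \frac{1130}{-15 - 601} = \frac{1130}{-616} = 1130 \left(- \frac{1}{616}\right) = - \frac{565}{308}$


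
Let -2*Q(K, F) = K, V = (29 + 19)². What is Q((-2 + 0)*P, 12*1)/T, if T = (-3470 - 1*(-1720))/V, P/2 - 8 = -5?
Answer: -6912/875 ≈ -7.8994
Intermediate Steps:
P = 6 (P = 16 + 2*(-5) = 16 - 10 = 6)
V = 2304 (V = 48² = 2304)
Q(K, F) = -K/2
T = -875/1152 (T = (-3470 - 1*(-1720))/2304 = (-3470 + 1720)*(1/2304) = -1750*1/2304 = -875/1152 ≈ -0.75955)
Q((-2 + 0)*P, 12*1)/T = (-(-2 + 0)*6/2)/(-875/1152) = -(-1)*6*(-1152/875) = -½*(-12)*(-1152/875) = 6*(-1152/875) = -6912/875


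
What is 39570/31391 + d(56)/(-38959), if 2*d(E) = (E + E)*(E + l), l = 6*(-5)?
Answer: 1495902334/1222961969 ≈ 1.2232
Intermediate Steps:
l = -30
d(E) = E*(-30 + E) (d(E) = ((E + E)*(E - 30))/2 = ((2*E)*(-30 + E))/2 = (2*E*(-30 + E))/2 = E*(-30 + E))
39570/31391 + d(56)/(-38959) = 39570/31391 + (56*(-30 + 56))/(-38959) = 39570*(1/31391) + (56*26)*(-1/38959) = 39570/31391 + 1456*(-1/38959) = 39570/31391 - 1456/38959 = 1495902334/1222961969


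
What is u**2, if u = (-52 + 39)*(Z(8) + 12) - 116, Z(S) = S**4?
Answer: 2864390400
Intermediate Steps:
u = -53520 (u = (-52 + 39)*(8**4 + 12) - 116 = -13*(4096 + 12) - 116 = -13*4108 - 116 = -53404 - 116 = -53520)
u**2 = (-53520)**2 = 2864390400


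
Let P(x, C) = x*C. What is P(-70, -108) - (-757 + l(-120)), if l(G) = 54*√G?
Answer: 8317 - 108*I*√30 ≈ 8317.0 - 591.54*I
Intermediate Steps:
P(x, C) = C*x
P(-70, -108) - (-757 + l(-120)) = -108*(-70) - (-757 + 54*√(-120)) = 7560 - (-757 + 54*(2*I*√30)) = 7560 - (-757 + 108*I*√30) = 7560 + (757 - 108*I*√30) = 8317 - 108*I*√30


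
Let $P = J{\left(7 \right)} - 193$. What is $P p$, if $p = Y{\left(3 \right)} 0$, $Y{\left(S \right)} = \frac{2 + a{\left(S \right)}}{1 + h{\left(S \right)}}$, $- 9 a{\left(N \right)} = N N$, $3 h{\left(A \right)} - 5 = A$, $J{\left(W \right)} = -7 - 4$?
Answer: $0$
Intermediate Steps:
$J{\left(W \right)} = -11$ ($J{\left(W \right)} = -7 - 4 = -11$)
$h{\left(A \right)} = \frac{5}{3} + \frac{A}{3}$
$a{\left(N \right)} = - \frac{N^{2}}{9}$ ($a{\left(N \right)} = - \frac{N N}{9} = - \frac{N^{2}}{9}$)
$Y{\left(S \right)} = \frac{2 - \frac{S^{2}}{9}}{\frac{8}{3} + \frac{S}{3}}$ ($Y{\left(S \right)} = \frac{2 - \frac{S^{2}}{9}}{1 + \left(\frac{5}{3} + \frac{S}{3}\right)} = \frac{2 - \frac{S^{2}}{9}}{\frac{8}{3} + \frac{S}{3}}$)
$p = 0$ ($p = \frac{18 - 3^{2}}{3 \left(8 + 3\right)} 0 = \frac{18 - 9}{3 \cdot 11} \cdot 0 = \frac{1}{3} \cdot \frac{1}{11} \left(18 - 9\right) 0 = \frac{1}{3} \cdot \frac{1}{11} \cdot 9 \cdot 0 = \frac{3}{11} \cdot 0 = 0$)
$P = -204$ ($P = -11 - 193 = -204$)
$P p = \left(-204\right) 0 = 0$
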